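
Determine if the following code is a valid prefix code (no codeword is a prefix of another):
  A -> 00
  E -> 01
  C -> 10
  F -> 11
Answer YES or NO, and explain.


Checking each pair (does one codeword prefix another?):
  A='00' vs E='01': no prefix
  A='00' vs C='10': no prefix
  A='00' vs F='11': no prefix
  E='01' vs A='00': no prefix
  E='01' vs C='10': no prefix
  E='01' vs F='11': no prefix
  C='10' vs A='00': no prefix
  C='10' vs E='01': no prefix
  C='10' vs F='11': no prefix
  F='11' vs A='00': no prefix
  F='11' vs E='01': no prefix
  F='11' vs C='10': no prefix
No violation found over all pairs.

YES -- this is a valid prefix code. No codeword is a prefix of any other codeword.


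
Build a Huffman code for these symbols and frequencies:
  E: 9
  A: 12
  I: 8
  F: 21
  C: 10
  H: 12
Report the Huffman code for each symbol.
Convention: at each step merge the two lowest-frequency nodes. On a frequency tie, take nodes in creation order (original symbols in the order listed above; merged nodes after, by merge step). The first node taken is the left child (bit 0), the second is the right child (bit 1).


Huffman tree construction:
Step 1: Merge I(8) + E(9) = 17
Step 2: Merge C(10) + A(12) = 22
Step 3: Merge H(12) + (I+E)(17) = 29
Step 4: Merge F(21) + (C+A)(22) = 43
Step 5: Merge (H+(I+E))(29) + (F+(C+A))(43) = 72
Read each symbol's code off the tree from the root (left child = 0, right child = 1).

Codes:
  E: 011 (length 3)
  A: 111 (length 3)
  I: 010 (length 3)
  F: 10 (length 2)
  C: 110 (length 3)
  H: 00 (length 2)
Average code length: 183/72 = 2.5417 bits/symbol


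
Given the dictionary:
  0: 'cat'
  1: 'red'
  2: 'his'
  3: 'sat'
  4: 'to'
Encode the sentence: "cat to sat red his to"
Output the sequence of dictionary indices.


Look up each word in the dictionary:
  'cat' -> 0
  'to' -> 4
  'sat' -> 3
  'red' -> 1
  'his' -> 2
  'to' -> 4

Encoded: [0, 4, 3, 1, 2, 4]


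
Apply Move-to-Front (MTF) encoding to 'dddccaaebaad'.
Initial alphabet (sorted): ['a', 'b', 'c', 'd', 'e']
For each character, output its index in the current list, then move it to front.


MTF encoding:
'd': index 3 in ['a', 'b', 'c', 'd', 'e'] -> ['d', 'a', 'b', 'c', 'e']
'd': index 0 in ['d', 'a', 'b', 'c', 'e'] -> ['d', 'a', 'b', 'c', 'e']
'd': index 0 in ['d', 'a', 'b', 'c', 'e'] -> ['d', 'a', 'b', 'c', 'e']
'c': index 3 in ['d', 'a', 'b', 'c', 'e'] -> ['c', 'd', 'a', 'b', 'e']
'c': index 0 in ['c', 'd', 'a', 'b', 'e'] -> ['c', 'd', 'a', 'b', 'e']
'a': index 2 in ['c', 'd', 'a', 'b', 'e'] -> ['a', 'c', 'd', 'b', 'e']
'a': index 0 in ['a', 'c', 'd', 'b', 'e'] -> ['a', 'c', 'd', 'b', 'e']
'e': index 4 in ['a', 'c', 'd', 'b', 'e'] -> ['e', 'a', 'c', 'd', 'b']
'b': index 4 in ['e', 'a', 'c', 'd', 'b'] -> ['b', 'e', 'a', 'c', 'd']
'a': index 2 in ['b', 'e', 'a', 'c', 'd'] -> ['a', 'b', 'e', 'c', 'd']
'a': index 0 in ['a', 'b', 'e', 'c', 'd'] -> ['a', 'b', 'e', 'c', 'd']
'd': index 4 in ['a', 'b', 'e', 'c', 'd'] -> ['d', 'a', 'b', 'e', 'c']


Output: [3, 0, 0, 3, 0, 2, 0, 4, 4, 2, 0, 4]


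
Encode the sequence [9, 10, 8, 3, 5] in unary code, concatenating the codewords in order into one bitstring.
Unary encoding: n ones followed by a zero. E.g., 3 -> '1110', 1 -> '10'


Encode each number as n ones followed by a terminating 0:
  9 -> 1111111110 (10 bits)
  10 -> 11111111110 (11 bits)
  8 -> 111111110 (9 bits)
  3 -> 1110 (4 bits)
  5 -> 111110 (6 bits)
Total length = 10 + 11 + 9 + 4 + 6 = 40 bits.

Unary([9, 10, 8, 3, 5]) = 1111111110111111111101111111101110111110 (40 bits)


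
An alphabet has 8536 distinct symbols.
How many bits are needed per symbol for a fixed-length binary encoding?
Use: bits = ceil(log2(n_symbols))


log2(8536) = 13.0593
Bracket: 2^13 = 8192 < 8536 <= 2^14 = 16384
So ceil(log2(8536)) = 14

bits = ceil(log2(8536)) = ceil(13.0593) = 14 bits


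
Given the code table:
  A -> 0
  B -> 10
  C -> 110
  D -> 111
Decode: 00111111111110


Decoding:
0 -> A
0 -> A
111 -> D
111 -> D
111 -> D
110 -> C


Result: AADDDC


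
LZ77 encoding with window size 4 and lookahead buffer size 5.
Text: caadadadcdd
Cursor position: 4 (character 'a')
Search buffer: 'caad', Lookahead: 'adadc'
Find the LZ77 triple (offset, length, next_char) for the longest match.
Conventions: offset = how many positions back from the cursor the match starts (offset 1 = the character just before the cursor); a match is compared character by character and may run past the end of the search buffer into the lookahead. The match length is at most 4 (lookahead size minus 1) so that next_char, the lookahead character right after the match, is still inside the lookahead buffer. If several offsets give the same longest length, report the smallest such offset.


Try each offset into the search buffer:
  offset=1 (pos 3, char 'd'): match length 0
  offset=2 (pos 2, char 'a'): match length 4
  offset=3 (pos 1, char 'a'): match length 1
  offset=4 (pos 0, char 'c'): match length 0
Longest match has length 4 at offset 2.
next_char = character at position 4 + 4 = 8 -> 'c'

Best match: offset=2, length=4 (matching 'adad' starting at position 2)
LZ77 triple: (2, 4, 'c')


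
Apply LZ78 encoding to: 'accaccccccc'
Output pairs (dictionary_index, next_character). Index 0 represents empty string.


LZ78 encoding steps:
Dictionary: {0: ''}
Step 1: w='' (idx 0), next='a' -> output (0, 'a'), add 'a' as idx 1
Step 2: w='' (idx 0), next='c' -> output (0, 'c'), add 'c' as idx 2
Step 3: w='c' (idx 2), next='a' -> output (2, 'a'), add 'ca' as idx 3
Step 4: w='c' (idx 2), next='c' -> output (2, 'c'), add 'cc' as idx 4
Step 5: w='cc' (idx 4), next='c' -> output (4, 'c'), add 'ccc' as idx 5
Step 6: w='cc' (idx 4), end of input -> output (4, '')


Encoded: [(0, 'a'), (0, 'c'), (2, 'a'), (2, 'c'), (4, 'c'), (4, '')]


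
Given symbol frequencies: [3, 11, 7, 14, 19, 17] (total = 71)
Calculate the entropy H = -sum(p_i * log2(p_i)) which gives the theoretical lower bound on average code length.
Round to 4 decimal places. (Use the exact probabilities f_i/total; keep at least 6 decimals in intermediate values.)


Per-symbol terms -p_i * log2(p_i) with p_i = f_i/71:
  p = 3/71 = 0.042254: log2(p) = -4.564785, -p*log2(p) = 0.192878
  p = 11/71 = 0.154930: log2(p) = -2.690316, -p*log2(p) = 0.416809
  p = 7/71 = 0.098592: log2(p) = -3.342392, -p*log2(p) = 0.329532
  p = 14/71 = 0.197183: log2(p) = -2.342392, -p*log2(p) = 0.461880
  p = 19/71 = 0.267606: log2(p) = -1.901820, -p*log2(p) = 0.508938
  p = 17/71 = 0.239437: log2(p) = -2.062284, -p*log2(p) = 0.493786
H = 0.192878 + 0.416809 + 0.329532 + 0.461880 + 0.508938 + 0.493786 = 2.403823

H = 2.4038 bits/symbol


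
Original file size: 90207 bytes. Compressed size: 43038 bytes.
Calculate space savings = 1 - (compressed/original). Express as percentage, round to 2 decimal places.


ratio = compressed/original = 43038/90207 = 0.477103
savings = 1 - ratio = 1 - 0.477103 = 0.522897
as a percentage: 0.522897 * 100 = 52.29%

Space savings = 1 - 43038/90207 = 52.29%


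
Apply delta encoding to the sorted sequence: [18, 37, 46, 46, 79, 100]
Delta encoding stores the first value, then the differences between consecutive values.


First value: 18
Deltas:
  37 - 18 = 19
  46 - 37 = 9
  46 - 46 = 0
  79 - 46 = 33
  100 - 79 = 21


Delta encoded: [18, 19, 9, 0, 33, 21]


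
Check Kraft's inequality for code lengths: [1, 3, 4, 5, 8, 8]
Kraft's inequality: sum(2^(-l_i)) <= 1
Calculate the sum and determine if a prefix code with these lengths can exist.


Sum = 2^(-1) + 2^(-3) + 2^(-4) + 2^(-5) + 2^(-8) + 2^(-8)
    = 0.5 + 0.125 + 0.0625 + 0.03125 + 0.00390625 + 0.00390625
    = 186/256 = 0.7265625
Since 0.7265625 <= 1, Kraft's inequality IS satisfied.
A prefix code with these lengths CAN exist.

Kraft sum = 0.7265625. Satisfied.


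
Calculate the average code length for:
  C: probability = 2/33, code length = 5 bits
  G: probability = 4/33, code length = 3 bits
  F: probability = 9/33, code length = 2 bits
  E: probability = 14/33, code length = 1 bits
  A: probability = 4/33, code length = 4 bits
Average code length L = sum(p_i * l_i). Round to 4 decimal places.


Weighted contributions p_i * l_i:
  C: (2/33) * 5 = 10/33
  G: (4/33) * 3 = 12/33
  F: (9/33) * 2 = 18/33
  E: (14/33) * 1 = 14/33
  A: (4/33) * 4 = 16/33
Sum = (10 + 12 + 18 + 14 + 16)/33 = 70/33

L = 70/33 = 2.1212 bits/symbol


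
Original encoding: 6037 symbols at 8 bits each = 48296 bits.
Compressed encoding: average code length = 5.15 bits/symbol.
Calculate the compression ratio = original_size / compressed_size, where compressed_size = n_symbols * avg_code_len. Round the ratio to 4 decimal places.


original_size = n_symbols * orig_bits = 6037 * 8 = 48296 bits
compressed_size = n_symbols * avg_code_len = 6037 * 5.15 = 31090.55 bits
ratio = original_size / compressed_size = 48296 / 31090.55 = 1.5534

Compression ratio = 1.5534


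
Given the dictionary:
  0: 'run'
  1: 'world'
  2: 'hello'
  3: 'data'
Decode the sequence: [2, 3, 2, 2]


Look up each index in the dictionary:
  2 -> 'hello'
  3 -> 'data'
  2 -> 'hello'
  2 -> 'hello'

Decoded: "hello data hello hello"


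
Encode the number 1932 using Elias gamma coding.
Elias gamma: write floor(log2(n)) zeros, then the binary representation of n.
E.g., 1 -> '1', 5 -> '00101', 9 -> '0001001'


num_bits = floor(log2(1932)) + 1 = 11
leading_zeros = num_bits - 1 = 10
binary(1932) = 11110001100

Elias gamma(1932) = '0000000000' + '11110001100' = 000000000011110001100 (21 bits)


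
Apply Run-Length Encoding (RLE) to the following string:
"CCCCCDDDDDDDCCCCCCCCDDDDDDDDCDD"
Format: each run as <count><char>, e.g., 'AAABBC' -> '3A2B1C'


Scanning runs left to right:
  i=0: run of 'C' x 5 -> '5C'
  i=5: run of 'D' x 7 -> '7D'
  i=12: run of 'C' x 8 -> '8C'
  i=20: run of 'D' x 8 -> '8D'
  i=28: run of 'C' x 1 -> '1C'
  i=29: run of 'D' x 2 -> '2D'

RLE = 5C7D8C8D1C2D


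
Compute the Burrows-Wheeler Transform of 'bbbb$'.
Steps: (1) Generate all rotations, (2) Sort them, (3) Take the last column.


Rotations (sorted):
  0: $bbbb -> last char: b
  1: b$bbb -> last char: b
  2: bb$bb -> last char: b
  3: bbb$b -> last char: b
  4: bbbb$ -> last char: $


BWT = bbbb$


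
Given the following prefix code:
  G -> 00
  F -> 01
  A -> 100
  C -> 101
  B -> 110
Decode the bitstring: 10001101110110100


Decoding step by step:
Bits 100 -> A
Bits 01 -> F
Bits 101 -> C
Bits 110 -> B
Bits 110 -> B
Bits 100 -> A


Decoded message: AFCBBA


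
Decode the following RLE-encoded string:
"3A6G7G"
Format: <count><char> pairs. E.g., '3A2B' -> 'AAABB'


Expanding each <count><char> pair:
  3A -> 'AAA'
  6G -> 'GGGGGG'
  7G -> 'GGGGGGG'

Decoded = AAAGGGGGGGGGGGGG


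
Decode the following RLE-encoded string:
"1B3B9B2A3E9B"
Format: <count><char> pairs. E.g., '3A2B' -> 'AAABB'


Expanding each <count><char> pair:
  1B -> 'B'
  3B -> 'BBB'
  9B -> 'BBBBBBBBB'
  2A -> 'AA'
  3E -> 'EEE'
  9B -> 'BBBBBBBBB'

Decoded = BBBBBBBBBBBBBAAEEEBBBBBBBBB


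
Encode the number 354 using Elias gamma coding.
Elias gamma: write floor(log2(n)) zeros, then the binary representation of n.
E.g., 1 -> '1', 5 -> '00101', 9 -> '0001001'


num_bits = floor(log2(354)) + 1 = 9
leading_zeros = num_bits - 1 = 8
binary(354) = 101100010

Elias gamma(354) = '00000000' + '101100010' = 00000000101100010 (17 bits)


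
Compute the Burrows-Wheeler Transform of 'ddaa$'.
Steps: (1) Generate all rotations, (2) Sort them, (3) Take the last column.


Rotations (sorted):
  0: $ddaa -> last char: a
  1: a$dda -> last char: a
  2: aa$dd -> last char: d
  3: daa$d -> last char: d
  4: ddaa$ -> last char: $


BWT = aadd$


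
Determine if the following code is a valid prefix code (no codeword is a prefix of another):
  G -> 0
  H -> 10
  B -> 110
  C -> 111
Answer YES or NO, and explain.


Checking each pair (does one codeword prefix another?):
  G='0' vs H='10': no prefix
  G='0' vs B='110': no prefix
  G='0' vs C='111': no prefix
  H='10' vs G='0': no prefix
  H='10' vs B='110': no prefix
  H='10' vs C='111': no prefix
  B='110' vs G='0': no prefix
  B='110' vs H='10': no prefix
  B='110' vs C='111': no prefix
  C='111' vs G='0': no prefix
  C='111' vs H='10': no prefix
  C='111' vs B='110': no prefix
No violation found over all pairs.

YES -- this is a valid prefix code. No codeword is a prefix of any other codeword.


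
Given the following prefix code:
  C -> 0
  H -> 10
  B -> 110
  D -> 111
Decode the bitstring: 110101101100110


Decoding step by step:
Bits 110 -> B
Bits 10 -> H
Bits 110 -> B
Bits 110 -> B
Bits 0 -> C
Bits 110 -> B


Decoded message: BHBBCB


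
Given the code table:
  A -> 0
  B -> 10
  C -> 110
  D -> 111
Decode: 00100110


Decoding:
0 -> A
0 -> A
10 -> B
0 -> A
110 -> C


Result: AABAC


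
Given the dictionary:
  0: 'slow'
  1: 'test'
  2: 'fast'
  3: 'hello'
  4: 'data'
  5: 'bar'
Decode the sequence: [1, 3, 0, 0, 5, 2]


Look up each index in the dictionary:
  1 -> 'test'
  3 -> 'hello'
  0 -> 'slow'
  0 -> 'slow'
  5 -> 'bar'
  2 -> 'fast'

Decoded: "test hello slow slow bar fast"


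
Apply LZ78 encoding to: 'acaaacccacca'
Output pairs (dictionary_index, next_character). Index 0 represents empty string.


LZ78 encoding steps:
Dictionary: {0: ''}
Step 1: w='' (idx 0), next='a' -> output (0, 'a'), add 'a' as idx 1
Step 2: w='' (idx 0), next='c' -> output (0, 'c'), add 'c' as idx 2
Step 3: w='a' (idx 1), next='a' -> output (1, 'a'), add 'aa' as idx 3
Step 4: w='a' (idx 1), next='c' -> output (1, 'c'), add 'ac' as idx 4
Step 5: w='c' (idx 2), next='c' -> output (2, 'c'), add 'cc' as idx 5
Step 6: w='ac' (idx 4), next='c' -> output (4, 'c'), add 'acc' as idx 6
Step 7: w='a' (idx 1), end of input -> output (1, '')


Encoded: [(0, 'a'), (0, 'c'), (1, 'a'), (1, 'c'), (2, 'c'), (4, 'c'), (1, '')]


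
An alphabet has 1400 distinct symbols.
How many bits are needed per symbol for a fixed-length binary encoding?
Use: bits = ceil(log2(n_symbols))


log2(1400) = 10.4512
Bracket: 2^10 = 1024 < 1400 <= 2^11 = 2048
So ceil(log2(1400)) = 11

bits = ceil(log2(1400)) = ceil(10.4512) = 11 bits


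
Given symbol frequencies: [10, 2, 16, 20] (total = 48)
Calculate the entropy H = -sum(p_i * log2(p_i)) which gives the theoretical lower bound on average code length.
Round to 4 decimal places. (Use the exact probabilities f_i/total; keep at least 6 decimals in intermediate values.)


Per-symbol terms -p_i * log2(p_i) with p_i = f_i/48:
  p = 10/48 = 0.208333: log2(p) = -2.263034, -p*log2(p) = 0.471466
  p = 2/48 = 0.041667: log2(p) = -4.584963, -p*log2(p) = 0.191040
  p = 16/48 = 0.333333: log2(p) = -1.584963, -p*log2(p) = 0.528321
  p = 20/48 = 0.416667: log2(p) = -1.263034, -p*log2(p) = 0.526264
H = 0.471466 + 0.191040 + 0.528321 + 0.526264 = 1.717091

H = 1.7171 bits/symbol


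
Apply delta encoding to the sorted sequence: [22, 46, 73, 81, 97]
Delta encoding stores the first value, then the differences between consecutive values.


First value: 22
Deltas:
  46 - 22 = 24
  73 - 46 = 27
  81 - 73 = 8
  97 - 81 = 16


Delta encoded: [22, 24, 27, 8, 16]


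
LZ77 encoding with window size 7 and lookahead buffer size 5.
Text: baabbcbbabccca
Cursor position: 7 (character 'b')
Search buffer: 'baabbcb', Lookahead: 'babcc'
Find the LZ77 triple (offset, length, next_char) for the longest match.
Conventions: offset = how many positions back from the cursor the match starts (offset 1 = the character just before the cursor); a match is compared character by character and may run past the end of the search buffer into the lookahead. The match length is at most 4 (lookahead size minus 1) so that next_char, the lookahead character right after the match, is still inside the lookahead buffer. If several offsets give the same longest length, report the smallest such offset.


Try each offset into the search buffer:
  offset=1 (pos 6, char 'b'): match length 1
  offset=2 (pos 5, char 'c'): match length 0
  offset=3 (pos 4, char 'b'): match length 1
  offset=4 (pos 3, char 'b'): match length 1
  offset=5 (pos 2, char 'a'): match length 0
  offset=6 (pos 1, char 'a'): match length 0
  offset=7 (pos 0, char 'b'): match length 2
Longest match has length 2 at offset 7.
next_char = character at position 7 + 2 = 9 -> 'b'

Best match: offset=7, length=2 (matching 'ba' starting at position 0)
LZ77 triple: (7, 2, 'b')


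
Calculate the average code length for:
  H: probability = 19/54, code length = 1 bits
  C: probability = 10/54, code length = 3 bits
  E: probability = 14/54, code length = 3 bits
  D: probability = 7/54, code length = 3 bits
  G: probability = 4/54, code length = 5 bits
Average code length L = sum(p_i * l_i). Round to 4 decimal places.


Weighted contributions p_i * l_i:
  H: (19/54) * 1 = 19/54
  C: (10/54) * 3 = 30/54
  E: (14/54) * 3 = 42/54
  D: (7/54) * 3 = 21/54
  G: (4/54) * 5 = 20/54
Sum = (19 + 30 + 42 + 21 + 20)/54 = 132/54

L = 132/54 = 2.4444 bits/symbol


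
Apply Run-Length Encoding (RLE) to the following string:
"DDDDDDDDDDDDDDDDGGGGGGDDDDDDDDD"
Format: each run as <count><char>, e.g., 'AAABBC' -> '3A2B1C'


Scanning runs left to right:
  i=0: run of 'D' x 16 -> '16D'
  i=16: run of 'G' x 6 -> '6G'
  i=22: run of 'D' x 9 -> '9D'

RLE = 16D6G9D


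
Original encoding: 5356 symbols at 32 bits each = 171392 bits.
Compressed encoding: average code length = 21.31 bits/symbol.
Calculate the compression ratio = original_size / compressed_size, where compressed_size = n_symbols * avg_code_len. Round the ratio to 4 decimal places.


original_size = n_symbols * orig_bits = 5356 * 32 = 171392 bits
compressed_size = n_symbols * avg_code_len = 5356 * 21.31 = 114136.36 bits
ratio = original_size / compressed_size = 171392 / 114136.36 = 1.5016

Compression ratio = 1.5016


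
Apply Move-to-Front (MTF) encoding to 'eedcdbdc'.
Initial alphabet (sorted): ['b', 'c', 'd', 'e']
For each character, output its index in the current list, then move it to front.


MTF encoding:
'e': index 3 in ['b', 'c', 'd', 'e'] -> ['e', 'b', 'c', 'd']
'e': index 0 in ['e', 'b', 'c', 'd'] -> ['e', 'b', 'c', 'd']
'd': index 3 in ['e', 'b', 'c', 'd'] -> ['d', 'e', 'b', 'c']
'c': index 3 in ['d', 'e', 'b', 'c'] -> ['c', 'd', 'e', 'b']
'd': index 1 in ['c', 'd', 'e', 'b'] -> ['d', 'c', 'e', 'b']
'b': index 3 in ['d', 'c', 'e', 'b'] -> ['b', 'd', 'c', 'e']
'd': index 1 in ['b', 'd', 'c', 'e'] -> ['d', 'b', 'c', 'e']
'c': index 2 in ['d', 'b', 'c', 'e'] -> ['c', 'd', 'b', 'e']


Output: [3, 0, 3, 3, 1, 3, 1, 2]


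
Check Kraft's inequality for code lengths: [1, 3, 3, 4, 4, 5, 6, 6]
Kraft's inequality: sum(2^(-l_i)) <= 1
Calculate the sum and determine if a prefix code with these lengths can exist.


Sum = 2^(-1) + 2^(-3) + 2^(-3) + 2^(-4) + 2^(-4) + 2^(-5) + 2^(-6) + 2^(-6)
    = 0.5 + 0.125 + 0.125 + 0.0625 + 0.0625 + 0.03125 + 0.015625 + 0.015625
    = 60/64 = 0.9375
Since 0.9375 <= 1, Kraft's inequality IS satisfied.
A prefix code with these lengths CAN exist.

Kraft sum = 0.9375. Satisfied.


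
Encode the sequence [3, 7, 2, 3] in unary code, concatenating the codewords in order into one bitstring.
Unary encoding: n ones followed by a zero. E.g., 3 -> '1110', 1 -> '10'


Encode each number as n ones followed by a terminating 0:
  3 -> 1110 (4 bits)
  7 -> 11111110 (8 bits)
  2 -> 110 (3 bits)
  3 -> 1110 (4 bits)
Total length = 4 + 8 + 3 + 4 = 19 bits.

Unary([3, 7, 2, 3]) = 1110111111101101110 (19 bits)


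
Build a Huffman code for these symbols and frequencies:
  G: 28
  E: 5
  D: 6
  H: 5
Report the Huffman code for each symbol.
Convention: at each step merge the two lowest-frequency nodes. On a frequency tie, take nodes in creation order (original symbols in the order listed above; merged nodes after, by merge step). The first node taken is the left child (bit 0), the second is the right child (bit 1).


Huffman tree construction:
Step 1: Merge E(5) + H(5) = 10
Step 2: Merge D(6) + (E+H)(10) = 16
Step 3: Merge (D+(E+H))(16) + G(28) = 44
Read each symbol's code off the tree from the root (left child = 0, right child = 1).

Codes:
  G: 1 (length 1)
  E: 010 (length 3)
  D: 00 (length 2)
  H: 011 (length 3)
Average code length: 70/44 = 1.5909 bits/symbol


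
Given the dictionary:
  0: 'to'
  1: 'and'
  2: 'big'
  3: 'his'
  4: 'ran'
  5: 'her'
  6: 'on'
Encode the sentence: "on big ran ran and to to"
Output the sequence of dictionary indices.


Look up each word in the dictionary:
  'on' -> 6
  'big' -> 2
  'ran' -> 4
  'ran' -> 4
  'and' -> 1
  'to' -> 0
  'to' -> 0

Encoded: [6, 2, 4, 4, 1, 0, 0]


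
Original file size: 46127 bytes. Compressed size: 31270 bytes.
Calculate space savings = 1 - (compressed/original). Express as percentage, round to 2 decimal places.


ratio = compressed/original = 31270/46127 = 0.677911
savings = 1 - ratio = 1 - 0.677911 = 0.322089
as a percentage: 0.322089 * 100 = 32.21%

Space savings = 1 - 31270/46127 = 32.21%


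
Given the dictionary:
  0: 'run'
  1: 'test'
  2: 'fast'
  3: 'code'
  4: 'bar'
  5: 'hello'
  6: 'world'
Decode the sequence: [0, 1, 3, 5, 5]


Look up each index in the dictionary:
  0 -> 'run'
  1 -> 'test'
  3 -> 'code'
  5 -> 'hello'
  5 -> 'hello'

Decoded: "run test code hello hello"


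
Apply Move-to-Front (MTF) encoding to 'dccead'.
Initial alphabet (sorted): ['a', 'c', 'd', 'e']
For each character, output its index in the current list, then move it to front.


MTF encoding:
'd': index 2 in ['a', 'c', 'd', 'e'] -> ['d', 'a', 'c', 'e']
'c': index 2 in ['d', 'a', 'c', 'e'] -> ['c', 'd', 'a', 'e']
'c': index 0 in ['c', 'd', 'a', 'e'] -> ['c', 'd', 'a', 'e']
'e': index 3 in ['c', 'd', 'a', 'e'] -> ['e', 'c', 'd', 'a']
'a': index 3 in ['e', 'c', 'd', 'a'] -> ['a', 'e', 'c', 'd']
'd': index 3 in ['a', 'e', 'c', 'd'] -> ['d', 'a', 'e', 'c']


Output: [2, 2, 0, 3, 3, 3]


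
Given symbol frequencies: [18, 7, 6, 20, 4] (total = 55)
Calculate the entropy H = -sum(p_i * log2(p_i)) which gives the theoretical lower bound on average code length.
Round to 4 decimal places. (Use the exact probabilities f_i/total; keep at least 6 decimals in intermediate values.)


Per-symbol terms -p_i * log2(p_i) with p_i = f_i/55:
  p = 18/55 = 0.327273: log2(p) = -1.611435, -p*log2(p) = 0.527379
  p = 7/55 = 0.127273: log2(p) = -2.974005, -p*log2(p) = 0.378510
  p = 6/55 = 0.109091: log2(p) = -3.196397, -p*log2(p) = 0.348698
  p = 20/55 = 0.363636: log2(p) = -1.459432, -p*log2(p) = 0.530702
  p = 4/55 = 0.072727: log2(p) = -3.781360, -p*log2(p) = 0.275008
H = 0.527379 + 0.378510 + 0.348698 + 0.530702 + 0.275008 = 2.060297

H = 2.0603 bits/symbol


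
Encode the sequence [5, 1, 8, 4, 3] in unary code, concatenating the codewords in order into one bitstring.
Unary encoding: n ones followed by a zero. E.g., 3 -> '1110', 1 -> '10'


Encode each number as n ones followed by a terminating 0:
  5 -> 111110 (6 bits)
  1 -> 10 (2 bits)
  8 -> 111111110 (9 bits)
  4 -> 11110 (5 bits)
  3 -> 1110 (4 bits)
Total length = 6 + 2 + 9 + 5 + 4 = 26 bits.

Unary([5, 1, 8, 4, 3]) = 11111010111111110111101110 (26 bits)


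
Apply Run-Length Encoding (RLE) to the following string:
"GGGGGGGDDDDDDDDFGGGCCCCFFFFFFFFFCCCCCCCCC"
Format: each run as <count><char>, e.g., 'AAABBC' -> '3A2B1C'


Scanning runs left to right:
  i=0: run of 'G' x 7 -> '7G'
  i=7: run of 'D' x 8 -> '8D'
  i=15: run of 'F' x 1 -> '1F'
  i=16: run of 'G' x 3 -> '3G'
  i=19: run of 'C' x 4 -> '4C'
  i=23: run of 'F' x 9 -> '9F'
  i=32: run of 'C' x 9 -> '9C'

RLE = 7G8D1F3G4C9F9C


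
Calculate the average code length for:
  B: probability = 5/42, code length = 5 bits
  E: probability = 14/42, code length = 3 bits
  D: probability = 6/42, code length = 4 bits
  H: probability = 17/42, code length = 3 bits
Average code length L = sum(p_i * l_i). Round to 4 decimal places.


Weighted contributions p_i * l_i:
  B: (5/42) * 5 = 25/42
  E: (14/42) * 3 = 42/42
  D: (6/42) * 4 = 24/42
  H: (17/42) * 3 = 51/42
Sum = (25 + 42 + 24 + 51)/42 = 142/42

L = 142/42 = 3.3810 bits/symbol


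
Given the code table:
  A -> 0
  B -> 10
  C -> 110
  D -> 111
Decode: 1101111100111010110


Decoding:
110 -> C
111 -> D
110 -> C
0 -> A
111 -> D
0 -> A
10 -> B
110 -> C


Result: CDCADABC


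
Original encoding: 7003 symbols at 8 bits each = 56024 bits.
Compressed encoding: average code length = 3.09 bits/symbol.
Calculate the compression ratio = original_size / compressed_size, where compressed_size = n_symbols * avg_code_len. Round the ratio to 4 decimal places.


original_size = n_symbols * orig_bits = 7003 * 8 = 56024 bits
compressed_size = n_symbols * avg_code_len = 7003 * 3.09 = 21639.27 bits
ratio = original_size / compressed_size = 56024 / 21639.27 = 2.589

Compression ratio = 2.589


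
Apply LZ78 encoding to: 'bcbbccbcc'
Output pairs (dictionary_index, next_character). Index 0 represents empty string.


LZ78 encoding steps:
Dictionary: {0: ''}
Step 1: w='' (idx 0), next='b' -> output (0, 'b'), add 'b' as idx 1
Step 2: w='' (idx 0), next='c' -> output (0, 'c'), add 'c' as idx 2
Step 3: w='b' (idx 1), next='b' -> output (1, 'b'), add 'bb' as idx 3
Step 4: w='c' (idx 2), next='c' -> output (2, 'c'), add 'cc' as idx 4
Step 5: w='b' (idx 1), next='c' -> output (1, 'c'), add 'bc' as idx 5
Step 6: w='c' (idx 2), end of input -> output (2, '')


Encoded: [(0, 'b'), (0, 'c'), (1, 'b'), (2, 'c'), (1, 'c'), (2, '')]


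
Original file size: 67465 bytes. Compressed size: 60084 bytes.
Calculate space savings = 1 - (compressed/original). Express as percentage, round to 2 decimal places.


ratio = compressed/original = 60084/67465 = 0.890595
savings = 1 - ratio = 1 - 0.890595 = 0.109405
as a percentage: 0.109405 * 100 = 10.94%

Space savings = 1 - 60084/67465 = 10.94%


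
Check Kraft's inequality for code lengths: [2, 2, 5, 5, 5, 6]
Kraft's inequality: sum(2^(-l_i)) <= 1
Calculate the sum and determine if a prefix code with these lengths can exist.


Sum = 2^(-2) + 2^(-2) + 2^(-5) + 2^(-5) + 2^(-5) + 2^(-6)
    = 0.25 + 0.25 + 0.03125 + 0.03125 + 0.03125 + 0.015625
    = 39/64 = 0.609375
Since 0.609375 <= 1, Kraft's inequality IS satisfied.
A prefix code with these lengths CAN exist.

Kraft sum = 0.609375. Satisfied.


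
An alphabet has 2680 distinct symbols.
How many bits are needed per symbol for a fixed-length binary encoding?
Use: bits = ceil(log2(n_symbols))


log2(2680) = 11.388
Bracket: 2^11 = 2048 < 2680 <= 2^12 = 4096
So ceil(log2(2680)) = 12

bits = ceil(log2(2680)) = ceil(11.388) = 12 bits


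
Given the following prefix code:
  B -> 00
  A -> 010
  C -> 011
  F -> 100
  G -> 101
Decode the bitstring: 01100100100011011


Decoding step by step:
Bits 011 -> C
Bits 00 -> B
Bits 100 -> F
Bits 100 -> F
Bits 011 -> C
Bits 011 -> C


Decoded message: CBFFCC


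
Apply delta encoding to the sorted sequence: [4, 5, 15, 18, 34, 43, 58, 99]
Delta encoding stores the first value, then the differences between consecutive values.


First value: 4
Deltas:
  5 - 4 = 1
  15 - 5 = 10
  18 - 15 = 3
  34 - 18 = 16
  43 - 34 = 9
  58 - 43 = 15
  99 - 58 = 41


Delta encoded: [4, 1, 10, 3, 16, 9, 15, 41]


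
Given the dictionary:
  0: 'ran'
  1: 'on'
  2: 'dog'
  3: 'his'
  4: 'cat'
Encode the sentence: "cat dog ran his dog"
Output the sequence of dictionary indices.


Look up each word in the dictionary:
  'cat' -> 4
  'dog' -> 2
  'ran' -> 0
  'his' -> 3
  'dog' -> 2

Encoded: [4, 2, 0, 3, 2]


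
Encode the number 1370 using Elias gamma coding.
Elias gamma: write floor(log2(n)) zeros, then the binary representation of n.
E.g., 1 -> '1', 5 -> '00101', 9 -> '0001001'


num_bits = floor(log2(1370)) + 1 = 11
leading_zeros = num_bits - 1 = 10
binary(1370) = 10101011010

Elias gamma(1370) = '0000000000' + '10101011010' = 000000000010101011010 (21 bits)


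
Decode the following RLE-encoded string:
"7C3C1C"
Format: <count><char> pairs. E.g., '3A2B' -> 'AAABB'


Expanding each <count><char> pair:
  7C -> 'CCCCCCC'
  3C -> 'CCC'
  1C -> 'C'

Decoded = CCCCCCCCCCC


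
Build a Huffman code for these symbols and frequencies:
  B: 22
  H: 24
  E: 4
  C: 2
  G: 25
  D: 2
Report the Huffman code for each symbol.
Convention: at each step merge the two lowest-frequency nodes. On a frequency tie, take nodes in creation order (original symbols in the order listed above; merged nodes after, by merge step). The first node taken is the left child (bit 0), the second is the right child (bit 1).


Huffman tree construction:
Step 1: Merge C(2) + D(2) = 4
Step 2: Merge E(4) + (C+D)(4) = 8
Step 3: Merge (E+(C+D))(8) + B(22) = 30
Step 4: Merge H(24) + G(25) = 49
Step 5: Merge ((E+(C+D))+B)(30) + (H+G)(49) = 79
Read each symbol's code off the tree from the root (left child = 0, right child = 1).

Codes:
  B: 01 (length 2)
  H: 10 (length 2)
  E: 000 (length 3)
  C: 0010 (length 4)
  G: 11 (length 2)
  D: 0011 (length 4)
Average code length: 170/79 = 2.1519 bits/symbol


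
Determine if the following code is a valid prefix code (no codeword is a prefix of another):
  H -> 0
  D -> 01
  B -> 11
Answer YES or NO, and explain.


Checking each pair (does one codeword prefix another?):
  H='0' vs D='01': prefix -- VIOLATION

NO -- this is NOT a valid prefix code. H (0) is a prefix of D (01).


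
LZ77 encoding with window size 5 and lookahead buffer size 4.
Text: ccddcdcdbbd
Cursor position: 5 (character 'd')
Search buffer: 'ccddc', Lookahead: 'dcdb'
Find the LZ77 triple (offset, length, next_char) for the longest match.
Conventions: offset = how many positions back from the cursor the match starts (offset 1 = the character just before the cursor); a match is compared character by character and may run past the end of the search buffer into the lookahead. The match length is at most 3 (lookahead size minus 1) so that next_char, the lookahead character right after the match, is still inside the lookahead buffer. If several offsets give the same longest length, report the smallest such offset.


Try each offset into the search buffer:
  offset=1 (pos 4, char 'c'): match length 0
  offset=2 (pos 3, char 'd'): match length 3
  offset=3 (pos 2, char 'd'): match length 1
  offset=4 (pos 1, char 'c'): match length 0
  offset=5 (pos 0, char 'c'): match length 0
Longest match has length 3 at offset 2.
next_char = character at position 5 + 3 = 8 -> 'b'

Best match: offset=2, length=3 (matching 'dcd' starting at position 3)
LZ77 triple: (2, 3, 'b')


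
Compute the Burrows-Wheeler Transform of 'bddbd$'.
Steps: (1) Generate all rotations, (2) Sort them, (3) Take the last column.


Rotations (sorted):
  0: $bddbd -> last char: d
  1: bd$bdd -> last char: d
  2: bddbd$ -> last char: $
  3: d$bddb -> last char: b
  4: dbd$bd -> last char: d
  5: ddbd$b -> last char: b


BWT = dd$bdb


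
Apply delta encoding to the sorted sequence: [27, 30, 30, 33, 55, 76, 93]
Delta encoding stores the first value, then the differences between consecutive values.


First value: 27
Deltas:
  30 - 27 = 3
  30 - 30 = 0
  33 - 30 = 3
  55 - 33 = 22
  76 - 55 = 21
  93 - 76 = 17


Delta encoded: [27, 3, 0, 3, 22, 21, 17]


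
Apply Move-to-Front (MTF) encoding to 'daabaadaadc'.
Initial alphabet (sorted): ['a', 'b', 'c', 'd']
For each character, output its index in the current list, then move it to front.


MTF encoding:
'd': index 3 in ['a', 'b', 'c', 'd'] -> ['d', 'a', 'b', 'c']
'a': index 1 in ['d', 'a', 'b', 'c'] -> ['a', 'd', 'b', 'c']
'a': index 0 in ['a', 'd', 'b', 'c'] -> ['a', 'd', 'b', 'c']
'b': index 2 in ['a', 'd', 'b', 'c'] -> ['b', 'a', 'd', 'c']
'a': index 1 in ['b', 'a', 'd', 'c'] -> ['a', 'b', 'd', 'c']
'a': index 0 in ['a', 'b', 'd', 'c'] -> ['a', 'b', 'd', 'c']
'd': index 2 in ['a', 'b', 'd', 'c'] -> ['d', 'a', 'b', 'c']
'a': index 1 in ['d', 'a', 'b', 'c'] -> ['a', 'd', 'b', 'c']
'a': index 0 in ['a', 'd', 'b', 'c'] -> ['a', 'd', 'b', 'c']
'd': index 1 in ['a', 'd', 'b', 'c'] -> ['d', 'a', 'b', 'c']
'c': index 3 in ['d', 'a', 'b', 'c'] -> ['c', 'd', 'a', 'b']


Output: [3, 1, 0, 2, 1, 0, 2, 1, 0, 1, 3]


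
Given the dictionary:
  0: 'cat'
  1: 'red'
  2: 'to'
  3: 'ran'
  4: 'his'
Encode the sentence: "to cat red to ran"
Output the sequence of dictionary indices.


Look up each word in the dictionary:
  'to' -> 2
  'cat' -> 0
  'red' -> 1
  'to' -> 2
  'ran' -> 3

Encoded: [2, 0, 1, 2, 3]


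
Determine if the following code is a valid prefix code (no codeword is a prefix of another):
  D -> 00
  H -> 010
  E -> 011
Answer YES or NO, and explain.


Checking each pair (does one codeword prefix another?):
  D='00' vs H='010': no prefix
  D='00' vs E='011': no prefix
  H='010' vs D='00': no prefix
  H='010' vs E='011': no prefix
  E='011' vs D='00': no prefix
  E='011' vs H='010': no prefix
No violation found over all pairs.

YES -- this is a valid prefix code. No codeword is a prefix of any other codeword.


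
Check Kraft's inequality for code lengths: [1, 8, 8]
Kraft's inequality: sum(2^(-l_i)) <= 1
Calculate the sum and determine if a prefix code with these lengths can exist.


Sum = 2^(-1) + 2^(-8) + 2^(-8)
    = 0.5 + 0.00390625 + 0.00390625
    = 130/256 = 0.5078125
Since 0.5078125 <= 1, Kraft's inequality IS satisfied.
A prefix code with these lengths CAN exist.

Kraft sum = 0.5078125. Satisfied.


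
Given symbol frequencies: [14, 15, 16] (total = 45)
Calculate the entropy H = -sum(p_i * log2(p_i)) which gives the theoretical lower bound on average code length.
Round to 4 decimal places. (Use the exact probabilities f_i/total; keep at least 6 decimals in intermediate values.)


Per-symbol terms -p_i * log2(p_i) with p_i = f_i/45:
  p = 14/45 = 0.311111: log2(p) = -1.684498, -p*log2(p) = 0.524066
  p = 15/45 = 0.333333: log2(p) = -1.584963, -p*log2(p) = 0.528321
  p = 16/45 = 0.355556: log2(p) = -1.491853, -p*log2(p) = 0.530437
H = 0.524066 + 0.528321 + 0.530437 = 1.582824

H = 1.5828 bits/symbol


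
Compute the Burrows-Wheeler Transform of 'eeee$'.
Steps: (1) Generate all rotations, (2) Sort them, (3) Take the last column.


Rotations (sorted):
  0: $eeee -> last char: e
  1: e$eee -> last char: e
  2: ee$ee -> last char: e
  3: eee$e -> last char: e
  4: eeee$ -> last char: $


BWT = eeee$


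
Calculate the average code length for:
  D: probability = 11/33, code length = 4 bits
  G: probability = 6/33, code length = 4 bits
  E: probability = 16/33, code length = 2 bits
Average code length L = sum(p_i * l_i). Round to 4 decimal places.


Weighted contributions p_i * l_i:
  D: (11/33) * 4 = 44/33
  G: (6/33) * 4 = 24/33
  E: (16/33) * 2 = 32/33
Sum = (44 + 24 + 32)/33 = 100/33

L = 100/33 = 3.0303 bits/symbol


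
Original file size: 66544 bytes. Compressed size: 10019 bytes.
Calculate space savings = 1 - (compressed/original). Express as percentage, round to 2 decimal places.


ratio = compressed/original = 10019/66544 = 0.150562
savings = 1 - ratio = 1 - 0.150562 = 0.849438
as a percentage: 0.849438 * 100 = 84.94%

Space savings = 1 - 10019/66544 = 84.94%


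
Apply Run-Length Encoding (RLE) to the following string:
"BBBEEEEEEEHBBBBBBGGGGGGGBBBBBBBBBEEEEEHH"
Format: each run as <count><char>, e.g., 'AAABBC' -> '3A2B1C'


Scanning runs left to right:
  i=0: run of 'B' x 3 -> '3B'
  i=3: run of 'E' x 7 -> '7E'
  i=10: run of 'H' x 1 -> '1H'
  i=11: run of 'B' x 6 -> '6B'
  i=17: run of 'G' x 7 -> '7G'
  i=24: run of 'B' x 9 -> '9B'
  i=33: run of 'E' x 5 -> '5E'
  i=38: run of 'H' x 2 -> '2H'

RLE = 3B7E1H6B7G9B5E2H


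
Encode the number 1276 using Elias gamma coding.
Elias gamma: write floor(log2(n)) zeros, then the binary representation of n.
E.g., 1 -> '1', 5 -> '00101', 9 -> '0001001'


num_bits = floor(log2(1276)) + 1 = 11
leading_zeros = num_bits - 1 = 10
binary(1276) = 10011111100

Elias gamma(1276) = '0000000000' + '10011111100' = 000000000010011111100 (21 bits)


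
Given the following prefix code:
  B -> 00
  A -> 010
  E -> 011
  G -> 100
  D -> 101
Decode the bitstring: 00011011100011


Decoding step by step:
Bits 00 -> B
Bits 011 -> E
Bits 011 -> E
Bits 100 -> G
Bits 011 -> E


Decoded message: BEEGE


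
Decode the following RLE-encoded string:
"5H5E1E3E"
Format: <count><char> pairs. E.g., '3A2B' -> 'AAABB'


Expanding each <count><char> pair:
  5H -> 'HHHHH'
  5E -> 'EEEEE'
  1E -> 'E'
  3E -> 'EEE'

Decoded = HHHHHEEEEEEEEE


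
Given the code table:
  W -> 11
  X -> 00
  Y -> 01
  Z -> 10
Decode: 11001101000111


Decoding:
11 -> W
00 -> X
11 -> W
01 -> Y
00 -> X
01 -> Y
11 -> W


Result: WXWYXYW


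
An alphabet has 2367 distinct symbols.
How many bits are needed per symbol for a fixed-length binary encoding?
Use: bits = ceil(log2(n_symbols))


log2(2367) = 11.2088
Bracket: 2^11 = 2048 < 2367 <= 2^12 = 4096
So ceil(log2(2367)) = 12

bits = ceil(log2(2367)) = ceil(11.2088) = 12 bits


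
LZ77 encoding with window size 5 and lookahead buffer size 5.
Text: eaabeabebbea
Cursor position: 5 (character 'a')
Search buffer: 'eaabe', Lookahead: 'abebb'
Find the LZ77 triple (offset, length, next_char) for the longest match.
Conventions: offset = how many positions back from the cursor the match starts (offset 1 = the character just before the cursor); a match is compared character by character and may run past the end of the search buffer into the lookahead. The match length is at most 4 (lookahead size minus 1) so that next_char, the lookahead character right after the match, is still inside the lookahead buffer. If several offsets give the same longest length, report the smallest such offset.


Try each offset into the search buffer:
  offset=1 (pos 4, char 'e'): match length 0
  offset=2 (pos 3, char 'b'): match length 0
  offset=3 (pos 2, char 'a'): match length 3
  offset=4 (pos 1, char 'a'): match length 1
  offset=5 (pos 0, char 'e'): match length 0
Longest match has length 3 at offset 3.
next_char = character at position 5 + 3 = 8 -> 'b'

Best match: offset=3, length=3 (matching 'abe' starting at position 2)
LZ77 triple: (3, 3, 'b')


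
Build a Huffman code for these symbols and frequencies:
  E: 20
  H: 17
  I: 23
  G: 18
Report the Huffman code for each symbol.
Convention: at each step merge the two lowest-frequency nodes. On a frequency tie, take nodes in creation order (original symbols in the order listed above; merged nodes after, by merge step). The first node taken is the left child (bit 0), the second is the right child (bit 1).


Huffman tree construction:
Step 1: Merge H(17) + G(18) = 35
Step 2: Merge E(20) + I(23) = 43
Step 3: Merge (H+G)(35) + (E+I)(43) = 78
Read each symbol's code off the tree from the root (left child = 0, right child = 1).

Codes:
  E: 10 (length 2)
  H: 00 (length 2)
  I: 11 (length 2)
  G: 01 (length 2)
Average code length: 156/78 = 2.0000 bits/symbol


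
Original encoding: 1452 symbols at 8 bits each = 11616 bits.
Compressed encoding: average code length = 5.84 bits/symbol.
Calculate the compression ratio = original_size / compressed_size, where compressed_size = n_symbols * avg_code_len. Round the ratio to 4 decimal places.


original_size = n_symbols * orig_bits = 1452 * 8 = 11616 bits
compressed_size = n_symbols * avg_code_len = 1452 * 5.84 = 8479.68 bits
ratio = original_size / compressed_size = 11616 / 8479.68 = 1.3699

Compression ratio = 1.3699


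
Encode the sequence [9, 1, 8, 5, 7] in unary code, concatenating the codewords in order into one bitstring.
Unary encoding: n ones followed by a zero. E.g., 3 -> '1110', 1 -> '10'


Encode each number as n ones followed by a terminating 0:
  9 -> 1111111110 (10 bits)
  1 -> 10 (2 bits)
  8 -> 111111110 (9 bits)
  5 -> 111110 (6 bits)
  7 -> 11111110 (8 bits)
Total length = 10 + 2 + 9 + 6 + 8 = 35 bits.

Unary([9, 1, 8, 5, 7]) = 11111111101011111111011111011111110 (35 bits)


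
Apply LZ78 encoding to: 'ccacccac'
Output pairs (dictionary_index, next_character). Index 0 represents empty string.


LZ78 encoding steps:
Dictionary: {0: ''}
Step 1: w='' (idx 0), next='c' -> output (0, 'c'), add 'c' as idx 1
Step 2: w='c' (idx 1), next='a' -> output (1, 'a'), add 'ca' as idx 2
Step 3: w='c' (idx 1), next='c' -> output (1, 'c'), add 'cc' as idx 3
Step 4: w='ca' (idx 2), next='c' -> output (2, 'c'), add 'cac' as idx 4


Encoded: [(0, 'c'), (1, 'a'), (1, 'c'), (2, 'c')]


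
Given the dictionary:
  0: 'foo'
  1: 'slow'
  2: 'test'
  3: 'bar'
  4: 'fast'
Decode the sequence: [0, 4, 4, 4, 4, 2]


Look up each index in the dictionary:
  0 -> 'foo'
  4 -> 'fast'
  4 -> 'fast'
  4 -> 'fast'
  4 -> 'fast'
  2 -> 'test'

Decoded: "foo fast fast fast fast test"
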